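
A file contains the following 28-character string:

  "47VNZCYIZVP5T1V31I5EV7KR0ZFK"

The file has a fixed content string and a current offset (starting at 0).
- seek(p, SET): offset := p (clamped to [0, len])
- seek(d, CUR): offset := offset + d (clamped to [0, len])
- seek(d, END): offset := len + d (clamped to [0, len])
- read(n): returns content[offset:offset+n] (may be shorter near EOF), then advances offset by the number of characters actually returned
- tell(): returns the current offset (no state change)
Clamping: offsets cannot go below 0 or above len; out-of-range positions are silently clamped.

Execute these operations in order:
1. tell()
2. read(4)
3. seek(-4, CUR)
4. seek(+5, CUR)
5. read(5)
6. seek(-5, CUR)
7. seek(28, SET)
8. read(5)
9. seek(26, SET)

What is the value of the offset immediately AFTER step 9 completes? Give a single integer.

After 1 (tell()): offset=0
After 2 (read(4)): returned '47VN', offset=4
After 3 (seek(-4, CUR)): offset=0
After 4 (seek(+5, CUR)): offset=5
After 5 (read(5)): returned 'CYIZV', offset=10
After 6 (seek(-5, CUR)): offset=5
After 7 (seek(28, SET)): offset=28
After 8 (read(5)): returned '', offset=28
After 9 (seek(26, SET)): offset=26

Answer: 26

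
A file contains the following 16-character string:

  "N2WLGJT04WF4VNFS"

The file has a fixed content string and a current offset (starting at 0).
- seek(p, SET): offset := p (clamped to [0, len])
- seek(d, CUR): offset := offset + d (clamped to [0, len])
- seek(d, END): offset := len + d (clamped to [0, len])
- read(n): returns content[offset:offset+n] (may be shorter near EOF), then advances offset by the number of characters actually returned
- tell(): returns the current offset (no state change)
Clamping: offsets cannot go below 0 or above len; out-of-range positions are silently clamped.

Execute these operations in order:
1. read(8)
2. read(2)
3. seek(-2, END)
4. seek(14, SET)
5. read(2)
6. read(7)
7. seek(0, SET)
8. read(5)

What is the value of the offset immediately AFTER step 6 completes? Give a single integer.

Answer: 16

Derivation:
After 1 (read(8)): returned 'N2WLGJT0', offset=8
After 2 (read(2)): returned '4W', offset=10
After 3 (seek(-2, END)): offset=14
After 4 (seek(14, SET)): offset=14
After 5 (read(2)): returned 'FS', offset=16
After 6 (read(7)): returned '', offset=16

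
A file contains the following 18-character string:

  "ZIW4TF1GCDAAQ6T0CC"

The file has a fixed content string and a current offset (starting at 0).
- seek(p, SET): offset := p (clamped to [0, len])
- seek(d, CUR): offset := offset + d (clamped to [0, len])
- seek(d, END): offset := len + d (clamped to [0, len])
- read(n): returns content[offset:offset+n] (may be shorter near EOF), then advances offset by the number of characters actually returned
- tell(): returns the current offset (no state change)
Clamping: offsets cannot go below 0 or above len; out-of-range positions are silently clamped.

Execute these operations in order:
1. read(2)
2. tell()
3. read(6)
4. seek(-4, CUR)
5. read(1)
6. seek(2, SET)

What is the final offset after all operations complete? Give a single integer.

After 1 (read(2)): returned 'ZI', offset=2
After 2 (tell()): offset=2
After 3 (read(6)): returned 'W4TF1G', offset=8
After 4 (seek(-4, CUR)): offset=4
After 5 (read(1)): returned 'T', offset=5
After 6 (seek(2, SET)): offset=2

Answer: 2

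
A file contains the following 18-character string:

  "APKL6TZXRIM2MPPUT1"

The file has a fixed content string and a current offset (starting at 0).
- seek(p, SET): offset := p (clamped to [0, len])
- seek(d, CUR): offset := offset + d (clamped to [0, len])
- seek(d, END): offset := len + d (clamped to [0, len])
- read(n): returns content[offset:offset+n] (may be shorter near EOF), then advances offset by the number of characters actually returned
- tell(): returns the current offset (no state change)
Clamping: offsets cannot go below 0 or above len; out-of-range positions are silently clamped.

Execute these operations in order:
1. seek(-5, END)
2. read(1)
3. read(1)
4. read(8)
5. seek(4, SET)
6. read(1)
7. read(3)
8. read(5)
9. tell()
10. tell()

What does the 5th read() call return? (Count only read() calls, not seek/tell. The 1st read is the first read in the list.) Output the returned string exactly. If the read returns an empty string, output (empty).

Answer: TZX

Derivation:
After 1 (seek(-5, END)): offset=13
After 2 (read(1)): returned 'P', offset=14
After 3 (read(1)): returned 'P', offset=15
After 4 (read(8)): returned 'UT1', offset=18
After 5 (seek(4, SET)): offset=4
After 6 (read(1)): returned '6', offset=5
After 7 (read(3)): returned 'TZX', offset=8
After 8 (read(5)): returned 'RIM2M', offset=13
After 9 (tell()): offset=13
After 10 (tell()): offset=13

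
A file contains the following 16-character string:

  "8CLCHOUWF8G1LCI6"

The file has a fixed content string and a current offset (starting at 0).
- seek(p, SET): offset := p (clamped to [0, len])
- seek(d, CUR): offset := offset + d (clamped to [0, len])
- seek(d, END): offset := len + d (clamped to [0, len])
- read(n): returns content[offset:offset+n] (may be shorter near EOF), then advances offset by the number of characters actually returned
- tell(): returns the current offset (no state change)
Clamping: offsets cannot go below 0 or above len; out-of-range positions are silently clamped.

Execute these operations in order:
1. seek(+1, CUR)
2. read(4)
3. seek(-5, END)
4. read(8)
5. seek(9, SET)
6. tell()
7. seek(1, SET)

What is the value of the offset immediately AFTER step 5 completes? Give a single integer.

After 1 (seek(+1, CUR)): offset=1
After 2 (read(4)): returned 'CLCH', offset=5
After 3 (seek(-5, END)): offset=11
After 4 (read(8)): returned '1LCI6', offset=16
After 5 (seek(9, SET)): offset=9

Answer: 9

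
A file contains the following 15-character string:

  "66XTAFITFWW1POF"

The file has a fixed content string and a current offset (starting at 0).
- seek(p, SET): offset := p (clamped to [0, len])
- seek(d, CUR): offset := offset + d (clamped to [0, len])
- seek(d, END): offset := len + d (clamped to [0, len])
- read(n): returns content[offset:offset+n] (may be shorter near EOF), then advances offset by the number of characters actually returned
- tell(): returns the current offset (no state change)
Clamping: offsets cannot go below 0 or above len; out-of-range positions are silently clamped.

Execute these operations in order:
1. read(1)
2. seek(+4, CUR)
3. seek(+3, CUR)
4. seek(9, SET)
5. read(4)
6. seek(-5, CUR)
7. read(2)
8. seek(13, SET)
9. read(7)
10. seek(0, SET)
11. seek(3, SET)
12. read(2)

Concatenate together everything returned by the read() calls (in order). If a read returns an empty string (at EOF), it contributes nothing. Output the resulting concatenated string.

After 1 (read(1)): returned '6', offset=1
After 2 (seek(+4, CUR)): offset=5
After 3 (seek(+3, CUR)): offset=8
After 4 (seek(9, SET)): offset=9
After 5 (read(4)): returned 'WW1P', offset=13
After 6 (seek(-5, CUR)): offset=8
After 7 (read(2)): returned 'FW', offset=10
After 8 (seek(13, SET)): offset=13
After 9 (read(7)): returned 'OF', offset=15
After 10 (seek(0, SET)): offset=0
After 11 (seek(3, SET)): offset=3
After 12 (read(2)): returned 'TA', offset=5

Answer: 6WW1PFWOFTA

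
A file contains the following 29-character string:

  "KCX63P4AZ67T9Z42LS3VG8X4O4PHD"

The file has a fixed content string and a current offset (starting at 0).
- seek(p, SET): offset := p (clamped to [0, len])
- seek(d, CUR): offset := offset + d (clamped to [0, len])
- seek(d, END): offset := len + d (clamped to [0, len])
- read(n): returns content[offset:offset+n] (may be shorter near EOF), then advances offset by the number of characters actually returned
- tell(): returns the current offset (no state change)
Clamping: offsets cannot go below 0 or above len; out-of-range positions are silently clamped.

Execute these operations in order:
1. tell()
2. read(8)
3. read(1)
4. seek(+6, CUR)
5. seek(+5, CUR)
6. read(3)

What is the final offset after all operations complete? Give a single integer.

After 1 (tell()): offset=0
After 2 (read(8)): returned 'KCX63P4A', offset=8
After 3 (read(1)): returned 'Z', offset=9
After 4 (seek(+6, CUR)): offset=15
After 5 (seek(+5, CUR)): offset=20
After 6 (read(3)): returned 'G8X', offset=23

Answer: 23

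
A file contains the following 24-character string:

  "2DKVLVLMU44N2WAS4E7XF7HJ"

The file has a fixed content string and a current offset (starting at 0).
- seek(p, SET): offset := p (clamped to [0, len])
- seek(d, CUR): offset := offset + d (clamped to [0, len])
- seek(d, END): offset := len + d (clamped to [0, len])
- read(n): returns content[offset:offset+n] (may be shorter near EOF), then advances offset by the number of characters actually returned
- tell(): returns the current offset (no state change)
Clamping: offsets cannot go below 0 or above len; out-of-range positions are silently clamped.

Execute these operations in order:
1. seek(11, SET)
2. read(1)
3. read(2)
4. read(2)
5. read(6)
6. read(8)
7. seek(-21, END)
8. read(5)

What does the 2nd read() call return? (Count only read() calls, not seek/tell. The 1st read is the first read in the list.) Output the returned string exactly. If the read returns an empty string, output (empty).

After 1 (seek(11, SET)): offset=11
After 2 (read(1)): returned 'N', offset=12
After 3 (read(2)): returned '2W', offset=14
After 4 (read(2)): returned 'AS', offset=16
After 5 (read(6)): returned '4E7XF7', offset=22
After 6 (read(8)): returned 'HJ', offset=24
After 7 (seek(-21, END)): offset=3
After 8 (read(5)): returned 'VLVLM', offset=8

Answer: 2W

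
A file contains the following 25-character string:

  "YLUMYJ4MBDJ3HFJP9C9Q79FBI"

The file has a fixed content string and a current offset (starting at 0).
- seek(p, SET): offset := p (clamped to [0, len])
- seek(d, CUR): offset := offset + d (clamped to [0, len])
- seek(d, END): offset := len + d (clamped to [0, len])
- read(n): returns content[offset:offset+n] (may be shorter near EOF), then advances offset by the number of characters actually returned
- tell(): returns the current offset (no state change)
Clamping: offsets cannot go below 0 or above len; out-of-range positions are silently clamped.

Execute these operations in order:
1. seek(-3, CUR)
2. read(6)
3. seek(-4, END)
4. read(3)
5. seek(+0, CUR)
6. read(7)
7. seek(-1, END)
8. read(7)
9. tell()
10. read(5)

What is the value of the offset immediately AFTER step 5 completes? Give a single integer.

After 1 (seek(-3, CUR)): offset=0
After 2 (read(6)): returned 'YLUMYJ', offset=6
After 3 (seek(-4, END)): offset=21
After 4 (read(3)): returned '9FB', offset=24
After 5 (seek(+0, CUR)): offset=24

Answer: 24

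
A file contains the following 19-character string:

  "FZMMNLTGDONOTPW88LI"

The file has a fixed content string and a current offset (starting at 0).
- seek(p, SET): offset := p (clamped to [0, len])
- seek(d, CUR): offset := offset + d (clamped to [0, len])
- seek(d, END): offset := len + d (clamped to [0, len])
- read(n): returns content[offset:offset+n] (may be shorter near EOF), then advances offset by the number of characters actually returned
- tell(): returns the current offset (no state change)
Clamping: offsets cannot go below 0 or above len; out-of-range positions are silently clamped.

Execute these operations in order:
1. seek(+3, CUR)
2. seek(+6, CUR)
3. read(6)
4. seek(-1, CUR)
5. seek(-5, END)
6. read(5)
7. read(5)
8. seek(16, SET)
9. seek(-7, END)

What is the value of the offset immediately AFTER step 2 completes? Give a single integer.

After 1 (seek(+3, CUR)): offset=3
After 2 (seek(+6, CUR)): offset=9

Answer: 9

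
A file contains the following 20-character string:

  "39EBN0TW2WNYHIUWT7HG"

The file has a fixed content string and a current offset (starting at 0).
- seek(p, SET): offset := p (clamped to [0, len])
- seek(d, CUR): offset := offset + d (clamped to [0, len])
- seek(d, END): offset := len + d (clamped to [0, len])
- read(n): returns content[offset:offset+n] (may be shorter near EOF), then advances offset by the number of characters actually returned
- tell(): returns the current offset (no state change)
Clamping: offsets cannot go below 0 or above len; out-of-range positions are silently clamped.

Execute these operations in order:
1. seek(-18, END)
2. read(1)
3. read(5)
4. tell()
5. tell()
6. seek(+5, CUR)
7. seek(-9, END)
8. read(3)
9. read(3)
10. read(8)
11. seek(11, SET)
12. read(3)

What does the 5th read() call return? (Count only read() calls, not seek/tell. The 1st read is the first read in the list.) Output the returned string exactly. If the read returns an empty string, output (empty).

Answer: 7HG

Derivation:
After 1 (seek(-18, END)): offset=2
After 2 (read(1)): returned 'E', offset=3
After 3 (read(5)): returned 'BN0TW', offset=8
After 4 (tell()): offset=8
After 5 (tell()): offset=8
After 6 (seek(+5, CUR)): offset=13
After 7 (seek(-9, END)): offset=11
After 8 (read(3)): returned 'YHI', offset=14
After 9 (read(3)): returned 'UWT', offset=17
After 10 (read(8)): returned '7HG', offset=20
After 11 (seek(11, SET)): offset=11
After 12 (read(3)): returned 'YHI', offset=14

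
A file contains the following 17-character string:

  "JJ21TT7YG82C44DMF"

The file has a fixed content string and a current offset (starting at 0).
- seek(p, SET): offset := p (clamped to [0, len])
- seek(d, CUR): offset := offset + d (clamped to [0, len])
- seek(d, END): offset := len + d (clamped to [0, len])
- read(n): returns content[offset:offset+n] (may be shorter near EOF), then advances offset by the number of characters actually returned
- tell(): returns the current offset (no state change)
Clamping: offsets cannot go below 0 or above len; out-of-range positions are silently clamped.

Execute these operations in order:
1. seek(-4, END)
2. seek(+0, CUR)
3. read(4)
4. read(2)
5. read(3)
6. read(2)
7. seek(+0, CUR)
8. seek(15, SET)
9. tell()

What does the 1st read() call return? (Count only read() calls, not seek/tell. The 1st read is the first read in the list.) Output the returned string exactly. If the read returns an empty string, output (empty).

Answer: 4DMF

Derivation:
After 1 (seek(-4, END)): offset=13
After 2 (seek(+0, CUR)): offset=13
After 3 (read(4)): returned '4DMF', offset=17
After 4 (read(2)): returned '', offset=17
After 5 (read(3)): returned '', offset=17
After 6 (read(2)): returned '', offset=17
After 7 (seek(+0, CUR)): offset=17
After 8 (seek(15, SET)): offset=15
After 9 (tell()): offset=15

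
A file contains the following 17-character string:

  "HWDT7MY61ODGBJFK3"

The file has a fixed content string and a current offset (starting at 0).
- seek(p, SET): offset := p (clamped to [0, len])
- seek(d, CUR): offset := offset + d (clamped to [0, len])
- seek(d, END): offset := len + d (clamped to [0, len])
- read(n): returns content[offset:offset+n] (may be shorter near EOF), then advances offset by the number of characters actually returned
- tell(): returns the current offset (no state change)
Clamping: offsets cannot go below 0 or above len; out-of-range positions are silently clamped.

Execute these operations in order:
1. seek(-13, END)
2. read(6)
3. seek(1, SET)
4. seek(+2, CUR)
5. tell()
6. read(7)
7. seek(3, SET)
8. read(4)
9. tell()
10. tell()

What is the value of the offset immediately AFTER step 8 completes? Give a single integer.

Answer: 7

Derivation:
After 1 (seek(-13, END)): offset=4
After 2 (read(6)): returned '7MY61O', offset=10
After 3 (seek(1, SET)): offset=1
After 4 (seek(+2, CUR)): offset=3
After 5 (tell()): offset=3
After 6 (read(7)): returned 'T7MY61O', offset=10
After 7 (seek(3, SET)): offset=3
After 8 (read(4)): returned 'T7MY', offset=7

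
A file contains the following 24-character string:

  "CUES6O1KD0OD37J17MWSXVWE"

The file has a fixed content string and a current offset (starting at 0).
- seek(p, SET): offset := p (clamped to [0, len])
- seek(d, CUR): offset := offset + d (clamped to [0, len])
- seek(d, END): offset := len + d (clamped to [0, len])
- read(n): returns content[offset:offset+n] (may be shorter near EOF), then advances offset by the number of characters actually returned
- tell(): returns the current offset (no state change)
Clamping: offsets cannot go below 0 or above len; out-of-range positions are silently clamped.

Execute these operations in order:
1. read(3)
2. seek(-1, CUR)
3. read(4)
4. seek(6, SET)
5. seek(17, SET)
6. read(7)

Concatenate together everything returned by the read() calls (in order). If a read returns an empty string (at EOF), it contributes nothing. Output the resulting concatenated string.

Answer: CUEES6OMWSXVWE

Derivation:
After 1 (read(3)): returned 'CUE', offset=3
After 2 (seek(-1, CUR)): offset=2
After 3 (read(4)): returned 'ES6O', offset=6
After 4 (seek(6, SET)): offset=6
After 5 (seek(17, SET)): offset=17
After 6 (read(7)): returned 'MWSXVWE', offset=24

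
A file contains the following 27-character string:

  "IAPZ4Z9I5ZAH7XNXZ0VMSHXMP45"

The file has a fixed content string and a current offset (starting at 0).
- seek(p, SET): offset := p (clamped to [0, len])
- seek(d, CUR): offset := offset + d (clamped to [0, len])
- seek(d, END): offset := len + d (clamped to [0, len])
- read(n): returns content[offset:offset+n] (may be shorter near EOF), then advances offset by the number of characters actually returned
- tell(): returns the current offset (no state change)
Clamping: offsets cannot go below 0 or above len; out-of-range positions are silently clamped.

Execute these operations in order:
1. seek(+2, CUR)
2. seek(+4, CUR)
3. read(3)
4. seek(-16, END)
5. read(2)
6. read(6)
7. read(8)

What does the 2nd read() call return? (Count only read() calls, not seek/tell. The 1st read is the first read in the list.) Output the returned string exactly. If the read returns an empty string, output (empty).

After 1 (seek(+2, CUR)): offset=2
After 2 (seek(+4, CUR)): offset=6
After 3 (read(3)): returned '9I5', offset=9
After 4 (seek(-16, END)): offset=11
After 5 (read(2)): returned 'H7', offset=13
After 6 (read(6)): returned 'XNXZ0V', offset=19
After 7 (read(8)): returned 'MSHXMP45', offset=27

Answer: H7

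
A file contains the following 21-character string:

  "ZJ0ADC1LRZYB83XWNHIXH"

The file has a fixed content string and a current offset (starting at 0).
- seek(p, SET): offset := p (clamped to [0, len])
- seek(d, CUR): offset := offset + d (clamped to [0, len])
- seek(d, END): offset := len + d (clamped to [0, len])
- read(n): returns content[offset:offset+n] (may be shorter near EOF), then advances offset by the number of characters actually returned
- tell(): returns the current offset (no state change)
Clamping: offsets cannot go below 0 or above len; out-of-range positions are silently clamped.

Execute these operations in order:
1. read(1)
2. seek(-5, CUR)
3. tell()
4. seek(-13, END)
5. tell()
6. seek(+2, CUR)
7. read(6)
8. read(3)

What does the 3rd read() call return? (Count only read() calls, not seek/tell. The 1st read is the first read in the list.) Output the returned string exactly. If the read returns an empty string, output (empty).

Answer: NHI

Derivation:
After 1 (read(1)): returned 'Z', offset=1
After 2 (seek(-5, CUR)): offset=0
After 3 (tell()): offset=0
After 4 (seek(-13, END)): offset=8
After 5 (tell()): offset=8
After 6 (seek(+2, CUR)): offset=10
After 7 (read(6)): returned 'YB83XW', offset=16
After 8 (read(3)): returned 'NHI', offset=19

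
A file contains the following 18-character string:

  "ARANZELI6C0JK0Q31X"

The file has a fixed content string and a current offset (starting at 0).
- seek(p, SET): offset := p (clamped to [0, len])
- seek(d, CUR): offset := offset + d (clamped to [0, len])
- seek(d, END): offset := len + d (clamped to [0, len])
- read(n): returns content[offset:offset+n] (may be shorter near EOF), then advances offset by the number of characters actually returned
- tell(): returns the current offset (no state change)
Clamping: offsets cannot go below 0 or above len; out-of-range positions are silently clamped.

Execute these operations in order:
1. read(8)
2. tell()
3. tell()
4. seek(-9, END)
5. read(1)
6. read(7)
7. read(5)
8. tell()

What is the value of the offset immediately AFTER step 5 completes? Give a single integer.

After 1 (read(8)): returned 'ARANZELI', offset=8
After 2 (tell()): offset=8
After 3 (tell()): offset=8
After 4 (seek(-9, END)): offset=9
After 5 (read(1)): returned 'C', offset=10

Answer: 10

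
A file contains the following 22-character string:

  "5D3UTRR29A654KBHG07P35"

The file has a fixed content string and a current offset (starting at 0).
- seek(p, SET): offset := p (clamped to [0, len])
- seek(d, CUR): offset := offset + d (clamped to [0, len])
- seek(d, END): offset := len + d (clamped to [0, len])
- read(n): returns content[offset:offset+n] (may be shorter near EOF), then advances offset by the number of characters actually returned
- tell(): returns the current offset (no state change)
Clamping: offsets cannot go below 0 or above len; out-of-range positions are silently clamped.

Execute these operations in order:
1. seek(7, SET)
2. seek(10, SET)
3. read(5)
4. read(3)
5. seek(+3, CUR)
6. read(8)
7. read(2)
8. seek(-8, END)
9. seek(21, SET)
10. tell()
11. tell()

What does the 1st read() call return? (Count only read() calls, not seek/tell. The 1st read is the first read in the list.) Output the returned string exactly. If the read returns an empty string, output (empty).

Answer: 654KB

Derivation:
After 1 (seek(7, SET)): offset=7
After 2 (seek(10, SET)): offset=10
After 3 (read(5)): returned '654KB', offset=15
After 4 (read(3)): returned 'HG0', offset=18
After 5 (seek(+3, CUR)): offset=21
After 6 (read(8)): returned '5', offset=22
After 7 (read(2)): returned '', offset=22
After 8 (seek(-8, END)): offset=14
After 9 (seek(21, SET)): offset=21
After 10 (tell()): offset=21
After 11 (tell()): offset=21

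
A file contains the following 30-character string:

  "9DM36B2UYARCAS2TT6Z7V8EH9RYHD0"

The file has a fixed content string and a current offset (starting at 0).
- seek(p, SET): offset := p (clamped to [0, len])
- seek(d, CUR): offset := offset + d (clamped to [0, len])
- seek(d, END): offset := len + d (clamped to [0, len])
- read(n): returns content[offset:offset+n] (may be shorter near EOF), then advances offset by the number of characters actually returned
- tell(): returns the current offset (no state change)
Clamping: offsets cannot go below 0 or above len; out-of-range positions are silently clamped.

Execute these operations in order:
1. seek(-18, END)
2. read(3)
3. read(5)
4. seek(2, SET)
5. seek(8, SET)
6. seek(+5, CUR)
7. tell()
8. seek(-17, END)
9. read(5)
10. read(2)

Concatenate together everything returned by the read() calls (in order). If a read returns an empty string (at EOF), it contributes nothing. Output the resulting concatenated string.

Answer: AS2TT6Z7S2TT6Z7

Derivation:
After 1 (seek(-18, END)): offset=12
After 2 (read(3)): returned 'AS2', offset=15
After 3 (read(5)): returned 'TT6Z7', offset=20
After 4 (seek(2, SET)): offset=2
After 5 (seek(8, SET)): offset=8
After 6 (seek(+5, CUR)): offset=13
After 7 (tell()): offset=13
After 8 (seek(-17, END)): offset=13
After 9 (read(5)): returned 'S2TT6', offset=18
After 10 (read(2)): returned 'Z7', offset=20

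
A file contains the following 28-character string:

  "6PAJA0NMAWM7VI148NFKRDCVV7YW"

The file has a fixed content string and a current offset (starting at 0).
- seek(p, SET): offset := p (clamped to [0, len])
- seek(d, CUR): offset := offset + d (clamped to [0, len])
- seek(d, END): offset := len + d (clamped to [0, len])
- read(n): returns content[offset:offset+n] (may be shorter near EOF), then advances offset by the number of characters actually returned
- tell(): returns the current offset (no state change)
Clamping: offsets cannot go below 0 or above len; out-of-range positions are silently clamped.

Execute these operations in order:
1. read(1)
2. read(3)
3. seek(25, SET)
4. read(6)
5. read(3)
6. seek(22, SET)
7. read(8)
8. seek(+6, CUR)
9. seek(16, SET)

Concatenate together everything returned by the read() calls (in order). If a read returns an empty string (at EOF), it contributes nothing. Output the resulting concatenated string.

Answer: 6PAJ7YWCVV7YW

Derivation:
After 1 (read(1)): returned '6', offset=1
After 2 (read(3)): returned 'PAJ', offset=4
After 3 (seek(25, SET)): offset=25
After 4 (read(6)): returned '7YW', offset=28
After 5 (read(3)): returned '', offset=28
After 6 (seek(22, SET)): offset=22
After 7 (read(8)): returned 'CVV7YW', offset=28
After 8 (seek(+6, CUR)): offset=28
After 9 (seek(16, SET)): offset=16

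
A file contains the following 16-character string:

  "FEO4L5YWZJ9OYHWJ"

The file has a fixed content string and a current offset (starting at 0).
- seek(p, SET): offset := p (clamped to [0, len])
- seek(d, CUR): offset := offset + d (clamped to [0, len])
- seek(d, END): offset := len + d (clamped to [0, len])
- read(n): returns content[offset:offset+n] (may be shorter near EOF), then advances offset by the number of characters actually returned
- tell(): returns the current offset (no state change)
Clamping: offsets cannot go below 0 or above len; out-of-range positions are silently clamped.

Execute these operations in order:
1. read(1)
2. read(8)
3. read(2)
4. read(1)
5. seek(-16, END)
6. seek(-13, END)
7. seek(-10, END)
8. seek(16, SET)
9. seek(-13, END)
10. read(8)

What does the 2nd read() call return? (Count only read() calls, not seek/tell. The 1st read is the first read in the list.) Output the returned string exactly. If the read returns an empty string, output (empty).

Answer: EO4L5YWZ

Derivation:
After 1 (read(1)): returned 'F', offset=1
After 2 (read(8)): returned 'EO4L5YWZ', offset=9
After 3 (read(2)): returned 'J9', offset=11
After 4 (read(1)): returned 'O', offset=12
After 5 (seek(-16, END)): offset=0
After 6 (seek(-13, END)): offset=3
After 7 (seek(-10, END)): offset=6
After 8 (seek(16, SET)): offset=16
After 9 (seek(-13, END)): offset=3
After 10 (read(8)): returned '4L5YWZJ9', offset=11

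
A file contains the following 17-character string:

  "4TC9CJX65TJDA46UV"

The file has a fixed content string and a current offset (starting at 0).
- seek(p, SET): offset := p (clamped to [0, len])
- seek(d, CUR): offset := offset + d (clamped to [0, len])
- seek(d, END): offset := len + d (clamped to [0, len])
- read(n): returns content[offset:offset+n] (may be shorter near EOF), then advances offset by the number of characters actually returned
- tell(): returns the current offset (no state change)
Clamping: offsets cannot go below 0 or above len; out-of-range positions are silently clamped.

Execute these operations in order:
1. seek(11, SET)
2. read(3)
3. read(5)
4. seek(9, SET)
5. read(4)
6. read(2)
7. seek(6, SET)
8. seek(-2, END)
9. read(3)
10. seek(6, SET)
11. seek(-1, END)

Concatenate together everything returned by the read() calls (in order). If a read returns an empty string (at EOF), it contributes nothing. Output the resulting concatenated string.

Answer: DA46UVTJDA46UV

Derivation:
After 1 (seek(11, SET)): offset=11
After 2 (read(3)): returned 'DA4', offset=14
After 3 (read(5)): returned '6UV', offset=17
After 4 (seek(9, SET)): offset=9
After 5 (read(4)): returned 'TJDA', offset=13
After 6 (read(2)): returned '46', offset=15
After 7 (seek(6, SET)): offset=6
After 8 (seek(-2, END)): offset=15
After 9 (read(3)): returned 'UV', offset=17
After 10 (seek(6, SET)): offset=6
After 11 (seek(-1, END)): offset=16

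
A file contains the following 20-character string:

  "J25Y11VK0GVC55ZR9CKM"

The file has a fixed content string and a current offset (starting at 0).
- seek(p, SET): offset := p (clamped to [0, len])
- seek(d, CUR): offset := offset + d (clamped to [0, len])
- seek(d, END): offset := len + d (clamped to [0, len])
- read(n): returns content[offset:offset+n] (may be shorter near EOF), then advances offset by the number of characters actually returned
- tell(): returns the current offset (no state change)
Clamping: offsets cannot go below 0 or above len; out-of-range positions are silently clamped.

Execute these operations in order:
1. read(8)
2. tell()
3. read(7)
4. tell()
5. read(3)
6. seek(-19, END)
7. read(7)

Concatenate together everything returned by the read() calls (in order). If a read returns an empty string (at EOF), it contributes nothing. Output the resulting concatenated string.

After 1 (read(8)): returned 'J25Y11VK', offset=8
After 2 (tell()): offset=8
After 3 (read(7)): returned '0GVC55Z', offset=15
After 4 (tell()): offset=15
After 5 (read(3)): returned 'R9C', offset=18
After 6 (seek(-19, END)): offset=1
After 7 (read(7)): returned '25Y11VK', offset=8

Answer: J25Y11VK0GVC55ZR9C25Y11VK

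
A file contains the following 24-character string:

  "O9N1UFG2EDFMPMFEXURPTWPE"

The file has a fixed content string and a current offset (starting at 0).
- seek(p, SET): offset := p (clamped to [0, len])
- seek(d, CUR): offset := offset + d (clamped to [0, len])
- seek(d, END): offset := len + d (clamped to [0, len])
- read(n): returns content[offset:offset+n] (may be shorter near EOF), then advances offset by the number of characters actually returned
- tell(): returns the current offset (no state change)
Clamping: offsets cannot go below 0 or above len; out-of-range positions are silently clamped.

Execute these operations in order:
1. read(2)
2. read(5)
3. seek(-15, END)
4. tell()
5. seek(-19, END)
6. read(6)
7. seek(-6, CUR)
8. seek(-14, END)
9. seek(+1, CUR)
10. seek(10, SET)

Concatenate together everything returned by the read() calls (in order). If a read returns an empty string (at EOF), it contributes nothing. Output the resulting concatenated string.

Answer: O9N1UFGFG2EDF

Derivation:
After 1 (read(2)): returned 'O9', offset=2
After 2 (read(5)): returned 'N1UFG', offset=7
After 3 (seek(-15, END)): offset=9
After 4 (tell()): offset=9
After 5 (seek(-19, END)): offset=5
After 6 (read(6)): returned 'FG2EDF', offset=11
After 7 (seek(-6, CUR)): offset=5
After 8 (seek(-14, END)): offset=10
After 9 (seek(+1, CUR)): offset=11
After 10 (seek(10, SET)): offset=10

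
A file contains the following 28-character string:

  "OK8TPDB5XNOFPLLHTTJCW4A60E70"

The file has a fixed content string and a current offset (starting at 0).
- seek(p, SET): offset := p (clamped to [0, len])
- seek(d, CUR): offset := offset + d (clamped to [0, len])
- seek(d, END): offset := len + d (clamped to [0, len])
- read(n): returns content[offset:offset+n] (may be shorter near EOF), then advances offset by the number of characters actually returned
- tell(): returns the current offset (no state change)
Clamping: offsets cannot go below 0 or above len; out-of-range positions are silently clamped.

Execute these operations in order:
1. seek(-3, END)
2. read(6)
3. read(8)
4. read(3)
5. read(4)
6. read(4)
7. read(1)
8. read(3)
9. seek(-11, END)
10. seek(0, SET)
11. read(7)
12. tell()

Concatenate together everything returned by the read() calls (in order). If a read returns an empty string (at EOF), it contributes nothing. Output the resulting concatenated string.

Answer: E70OK8TPDB

Derivation:
After 1 (seek(-3, END)): offset=25
After 2 (read(6)): returned 'E70', offset=28
After 3 (read(8)): returned '', offset=28
After 4 (read(3)): returned '', offset=28
After 5 (read(4)): returned '', offset=28
After 6 (read(4)): returned '', offset=28
After 7 (read(1)): returned '', offset=28
After 8 (read(3)): returned '', offset=28
After 9 (seek(-11, END)): offset=17
After 10 (seek(0, SET)): offset=0
After 11 (read(7)): returned 'OK8TPDB', offset=7
After 12 (tell()): offset=7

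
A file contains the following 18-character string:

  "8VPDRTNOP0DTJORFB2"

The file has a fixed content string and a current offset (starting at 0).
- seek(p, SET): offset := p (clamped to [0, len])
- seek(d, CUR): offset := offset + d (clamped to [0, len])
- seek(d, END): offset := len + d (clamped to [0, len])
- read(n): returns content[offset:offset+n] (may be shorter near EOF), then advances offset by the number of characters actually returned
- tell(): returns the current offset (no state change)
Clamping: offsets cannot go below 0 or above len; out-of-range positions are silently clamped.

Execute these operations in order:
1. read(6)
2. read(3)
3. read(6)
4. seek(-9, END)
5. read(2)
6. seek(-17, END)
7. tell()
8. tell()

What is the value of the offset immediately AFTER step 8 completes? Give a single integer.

After 1 (read(6)): returned '8VPDRT', offset=6
After 2 (read(3)): returned 'NOP', offset=9
After 3 (read(6)): returned '0DTJOR', offset=15
After 4 (seek(-9, END)): offset=9
After 5 (read(2)): returned '0D', offset=11
After 6 (seek(-17, END)): offset=1
After 7 (tell()): offset=1
After 8 (tell()): offset=1

Answer: 1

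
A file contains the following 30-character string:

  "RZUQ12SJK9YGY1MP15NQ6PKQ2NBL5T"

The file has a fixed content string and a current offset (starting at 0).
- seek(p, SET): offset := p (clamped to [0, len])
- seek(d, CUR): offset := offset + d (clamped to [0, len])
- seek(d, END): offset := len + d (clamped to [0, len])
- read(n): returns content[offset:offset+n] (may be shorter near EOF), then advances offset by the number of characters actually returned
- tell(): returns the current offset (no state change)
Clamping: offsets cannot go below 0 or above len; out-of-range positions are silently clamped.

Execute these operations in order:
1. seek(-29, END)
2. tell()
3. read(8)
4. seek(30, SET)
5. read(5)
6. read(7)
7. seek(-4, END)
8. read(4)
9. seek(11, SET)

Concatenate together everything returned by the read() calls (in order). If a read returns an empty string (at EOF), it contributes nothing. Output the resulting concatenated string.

Answer: ZUQ12SJKBL5T

Derivation:
After 1 (seek(-29, END)): offset=1
After 2 (tell()): offset=1
After 3 (read(8)): returned 'ZUQ12SJK', offset=9
After 4 (seek(30, SET)): offset=30
After 5 (read(5)): returned '', offset=30
After 6 (read(7)): returned '', offset=30
After 7 (seek(-4, END)): offset=26
After 8 (read(4)): returned 'BL5T', offset=30
After 9 (seek(11, SET)): offset=11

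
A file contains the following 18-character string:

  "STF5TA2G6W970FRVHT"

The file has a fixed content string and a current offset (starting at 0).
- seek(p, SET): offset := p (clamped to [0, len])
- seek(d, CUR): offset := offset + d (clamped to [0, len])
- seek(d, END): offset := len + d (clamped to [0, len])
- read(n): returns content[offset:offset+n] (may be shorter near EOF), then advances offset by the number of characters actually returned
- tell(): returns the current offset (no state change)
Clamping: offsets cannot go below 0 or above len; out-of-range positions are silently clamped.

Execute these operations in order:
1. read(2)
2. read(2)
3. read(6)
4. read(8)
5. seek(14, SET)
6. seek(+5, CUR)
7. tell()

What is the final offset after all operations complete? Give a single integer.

Answer: 18

Derivation:
After 1 (read(2)): returned 'ST', offset=2
After 2 (read(2)): returned 'F5', offset=4
After 3 (read(6)): returned 'TA2G6W', offset=10
After 4 (read(8)): returned '970FRVHT', offset=18
After 5 (seek(14, SET)): offset=14
After 6 (seek(+5, CUR)): offset=18
After 7 (tell()): offset=18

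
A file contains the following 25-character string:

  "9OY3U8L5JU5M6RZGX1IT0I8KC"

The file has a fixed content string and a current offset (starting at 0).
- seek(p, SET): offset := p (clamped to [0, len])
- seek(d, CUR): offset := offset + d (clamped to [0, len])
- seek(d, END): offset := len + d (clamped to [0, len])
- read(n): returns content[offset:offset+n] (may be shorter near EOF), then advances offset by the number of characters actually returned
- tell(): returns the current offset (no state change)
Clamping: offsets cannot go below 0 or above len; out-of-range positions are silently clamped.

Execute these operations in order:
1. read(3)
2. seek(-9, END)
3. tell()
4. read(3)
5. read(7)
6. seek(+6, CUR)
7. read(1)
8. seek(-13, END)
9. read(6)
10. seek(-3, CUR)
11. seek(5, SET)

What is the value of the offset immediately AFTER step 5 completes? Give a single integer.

Answer: 25

Derivation:
After 1 (read(3)): returned '9OY', offset=3
After 2 (seek(-9, END)): offset=16
After 3 (tell()): offset=16
After 4 (read(3)): returned 'X1I', offset=19
After 5 (read(7)): returned 'T0I8KC', offset=25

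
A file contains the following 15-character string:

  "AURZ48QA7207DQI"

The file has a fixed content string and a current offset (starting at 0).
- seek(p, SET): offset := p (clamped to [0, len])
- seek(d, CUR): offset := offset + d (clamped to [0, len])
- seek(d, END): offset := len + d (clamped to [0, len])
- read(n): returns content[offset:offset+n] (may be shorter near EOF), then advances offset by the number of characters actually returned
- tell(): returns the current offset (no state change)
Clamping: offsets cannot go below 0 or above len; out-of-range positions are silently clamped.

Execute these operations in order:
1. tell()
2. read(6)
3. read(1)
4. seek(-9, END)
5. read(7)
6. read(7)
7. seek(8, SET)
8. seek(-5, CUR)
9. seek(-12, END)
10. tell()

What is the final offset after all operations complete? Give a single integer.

After 1 (tell()): offset=0
After 2 (read(6)): returned 'AURZ48', offset=6
After 3 (read(1)): returned 'Q', offset=7
After 4 (seek(-9, END)): offset=6
After 5 (read(7)): returned 'QA7207D', offset=13
After 6 (read(7)): returned 'QI', offset=15
After 7 (seek(8, SET)): offset=8
After 8 (seek(-5, CUR)): offset=3
After 9 (seek(-12, END)): offset=3
After 10 (tell()): offset=3

Answer: 3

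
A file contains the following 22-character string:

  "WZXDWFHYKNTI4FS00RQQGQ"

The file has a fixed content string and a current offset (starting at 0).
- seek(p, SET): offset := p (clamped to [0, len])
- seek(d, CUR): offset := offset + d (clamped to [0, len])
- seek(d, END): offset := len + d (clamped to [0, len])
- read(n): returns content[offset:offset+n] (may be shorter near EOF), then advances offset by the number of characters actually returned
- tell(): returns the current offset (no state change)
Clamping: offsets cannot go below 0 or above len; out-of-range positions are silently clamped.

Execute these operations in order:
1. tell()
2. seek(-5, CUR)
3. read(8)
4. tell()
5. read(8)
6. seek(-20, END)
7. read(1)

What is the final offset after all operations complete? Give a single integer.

Answer: 3

Derivation:
After 1 (tell()): offset=0
After 2 (seek(-5, CUR)): offset=0
After 3 (read(8)): returned 'WZXDWFHY', offset=8
After 4 (tell()): offset=8
After 5 (read(8)): returned 'KNTI4FS0', offset=16
After 6 (seek(-20, END)): offset=2
After 7 (read(1)): returned 'X', offset=3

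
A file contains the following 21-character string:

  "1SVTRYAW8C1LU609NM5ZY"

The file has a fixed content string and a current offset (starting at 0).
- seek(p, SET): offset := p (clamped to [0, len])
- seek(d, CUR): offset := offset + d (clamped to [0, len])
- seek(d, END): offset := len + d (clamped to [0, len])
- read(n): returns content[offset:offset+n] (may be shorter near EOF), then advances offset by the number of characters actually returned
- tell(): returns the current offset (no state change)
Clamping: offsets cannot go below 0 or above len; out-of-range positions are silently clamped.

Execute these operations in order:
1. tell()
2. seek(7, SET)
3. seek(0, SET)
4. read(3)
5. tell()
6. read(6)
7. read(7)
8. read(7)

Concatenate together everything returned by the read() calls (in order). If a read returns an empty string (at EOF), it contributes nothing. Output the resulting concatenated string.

After 1 (tell()): offset=0
After 2 (seek(7, SET)): offset=7
After 3 (seek(0, SET)): offset=0
After 4 (read(3)): returned '1SV', offset=3
After 5 (tell()): offset=3
After 6 (read(6)): returned 'TRYAW8', offset=9
After 7 (read(7)): returned 'C1LU609', offset=16
After 8 (read(7)): returned 'NM5ZY', offset=21

Answer: 1SVTRYAW8C1LU609NM5ZY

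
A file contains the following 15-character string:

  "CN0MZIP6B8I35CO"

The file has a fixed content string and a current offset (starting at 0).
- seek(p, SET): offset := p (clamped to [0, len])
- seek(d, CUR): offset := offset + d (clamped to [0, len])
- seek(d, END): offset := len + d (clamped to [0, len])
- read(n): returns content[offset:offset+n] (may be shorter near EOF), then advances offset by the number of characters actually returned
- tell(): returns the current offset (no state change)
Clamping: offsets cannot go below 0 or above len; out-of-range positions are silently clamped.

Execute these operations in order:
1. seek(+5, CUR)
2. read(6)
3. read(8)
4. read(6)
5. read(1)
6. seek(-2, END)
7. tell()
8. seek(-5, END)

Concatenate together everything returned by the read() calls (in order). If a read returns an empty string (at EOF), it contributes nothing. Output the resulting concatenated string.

After 1 (seek(+5, CUR)): offset=5
After 2 (read(6)): returned 'IP6B8I', offset=11
After 3 (read(8)): returned '35CO', offset=15
After 4 (read(6)): returned '', offset=15
After 5 (read(1)): returned '', offset=15
After 6 (seek(-2, END)): offset=13
After 7 (tell()): offset=13
After 8 (seek(-5, END)): offset=10

Answer: IP6B8I35CO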